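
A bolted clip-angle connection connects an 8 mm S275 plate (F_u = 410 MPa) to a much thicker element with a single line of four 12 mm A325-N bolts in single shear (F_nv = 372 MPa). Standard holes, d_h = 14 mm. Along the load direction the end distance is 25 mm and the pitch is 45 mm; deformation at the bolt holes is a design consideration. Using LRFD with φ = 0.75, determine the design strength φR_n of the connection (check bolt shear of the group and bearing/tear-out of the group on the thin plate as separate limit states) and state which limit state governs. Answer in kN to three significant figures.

126 kN (bolt shear governs)

Bolt shear: A_b = π·12²/4 = 113.1 mm²; R_n = 372 × 113.1 × 4 × 1 / 1000 = 168.3 kN → 0.75 × 168.3 = 126 kN.
Bearing (1.2 l_c t F_u ≤ 2.4 d t F_u): upper limit = 2.4·12·8·410 / 1000 = 94.46 kN.
  Edge l_c = 25 − 14/2 = 18 → r_n = 70.85 kN; interior l_c = 45 − 14 = 31 → r_n = 94.46 kN.
  R_n,bearing = 1·70.85 + 3·94.46 = 354.2 kN → 0.75 × 354.2 = 266 kN.
Bolt shear governs: 126 kN.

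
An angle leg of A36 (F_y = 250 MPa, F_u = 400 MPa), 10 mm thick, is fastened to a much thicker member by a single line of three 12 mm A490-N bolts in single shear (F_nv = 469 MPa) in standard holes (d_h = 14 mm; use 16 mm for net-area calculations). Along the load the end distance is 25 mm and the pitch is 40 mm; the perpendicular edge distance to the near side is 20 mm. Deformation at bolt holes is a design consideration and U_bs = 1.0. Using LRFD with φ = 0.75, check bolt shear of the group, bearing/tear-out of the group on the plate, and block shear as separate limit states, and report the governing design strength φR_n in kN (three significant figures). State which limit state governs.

Bolt shear: A_b = π·12²/4 = 113.1 mm²; R_n = 469 × 113.1 × 3 × 1 / 1000 = 159.1 kN → 0.75 × 159.1 = 119 kN.
Bearing: edge l_c = 18, r_n = 86.4 kN; interior l_c = 26, r_n = 115.2 kN; R_n = 86.4 + 2·115.2 = 316.8 kN → 238 kN.
Block shear: A_gv = 1050, A_nv = 650, A_nt = 120 mm²; R_n = min(0.6F_uA_nv, 0.6F_yA_gv) + U_bs·F_u·A_nt = 204 kN → 153 kN.
Bolt shear governs: 119 kN.

119 kN (bolt shear governs)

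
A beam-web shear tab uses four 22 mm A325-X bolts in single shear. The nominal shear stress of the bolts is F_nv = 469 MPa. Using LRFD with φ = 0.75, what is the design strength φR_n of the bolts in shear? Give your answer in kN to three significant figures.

535 kN

A_b = π × 22² / 4 = 380.1 mm².
R_n = F_nv · A_b · n · n_s = 469 × 380.1 × 4 × 1 / 1000 = 713.1 kN.
Design strength φR_n = 0.75 × 713.1 = 535 kN.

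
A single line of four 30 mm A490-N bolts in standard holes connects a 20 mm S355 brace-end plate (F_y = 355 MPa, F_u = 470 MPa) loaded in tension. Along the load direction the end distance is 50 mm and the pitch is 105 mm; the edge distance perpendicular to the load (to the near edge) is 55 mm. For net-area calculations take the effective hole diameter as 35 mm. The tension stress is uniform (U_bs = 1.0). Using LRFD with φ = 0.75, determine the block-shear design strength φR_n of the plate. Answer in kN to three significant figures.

Shear plane L_v = 50 + 3·105 = 365 mm; A_gv = 365 × 20 = 7300 mm².
A_nv = (365 − 3.5·35) × 20 = 4850 mm².
A_nt = (55 − 0.5·35) × 20 = 750 mm².
0.6 F_u A_nv = 1368 kN; 0.6 F_y A_gv = 1555 kN → shear rupture governs the shear term.
R_n = 1368 + 1.0 × 470 × 750 / 1000 = 1720 kN.
Design strength φR_n = 0.75 × 1720 = 1290 kN.

1290 kN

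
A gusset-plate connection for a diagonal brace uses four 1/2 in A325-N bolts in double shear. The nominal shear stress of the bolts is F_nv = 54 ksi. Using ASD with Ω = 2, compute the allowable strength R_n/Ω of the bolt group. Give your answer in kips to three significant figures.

42.4 kips

A_b = π × 0.5² / 4 = 0.1963 in².
R_n = F_nv · A_b · n · n_s = 54 × 0.1963 × 4 × 2 = 84.82 kips.
Allowable strength R_n/Ω = 84.82 / 2 = 42.4 kips.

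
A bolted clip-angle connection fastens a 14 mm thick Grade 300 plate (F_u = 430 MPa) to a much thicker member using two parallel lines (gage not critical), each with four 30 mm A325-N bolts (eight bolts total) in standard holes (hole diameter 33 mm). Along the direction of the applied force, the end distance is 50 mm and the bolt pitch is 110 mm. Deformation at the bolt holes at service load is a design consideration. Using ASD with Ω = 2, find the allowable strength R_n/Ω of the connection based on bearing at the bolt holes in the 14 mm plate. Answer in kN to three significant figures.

1540 kN

Per bolt r_n = 1.2 l_c t F_u ≤ 2.4 d t F_u; upper limit = 2.4 × 30 × 14 × 430 / 1000 = 433.4 kN.
Edge bolt: l_c = 50 − 33/2 = 33.5 mm → 1.2 × 33.5 × 14 × 430 / 1000 = 242 → r_n = 242 kN.
Interior bolts: l_c = 110 − 33 = 77 mm → 1.2 × 77 × 14 × 430 / 1000 = 556.2 → r_n = 433.4 kN.
R_n = 2 × 242 + 6 × 433.4 = 3085 kN.
Allowable strength R_n/Ω = 3085 / 2 = 1540 kN.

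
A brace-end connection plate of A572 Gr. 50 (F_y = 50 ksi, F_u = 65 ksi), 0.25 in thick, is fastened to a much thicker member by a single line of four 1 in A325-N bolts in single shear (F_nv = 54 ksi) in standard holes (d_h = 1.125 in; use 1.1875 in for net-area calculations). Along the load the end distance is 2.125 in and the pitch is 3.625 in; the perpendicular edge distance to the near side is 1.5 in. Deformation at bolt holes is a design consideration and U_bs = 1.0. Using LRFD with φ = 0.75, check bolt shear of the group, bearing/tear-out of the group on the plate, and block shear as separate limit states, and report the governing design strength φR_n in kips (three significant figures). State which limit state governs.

75.7 kips (block shear governs)

Bolt shear: A_b = π·1²/4 = 0.7854 in²; R_n = 54 × 0.7854 × 4 × 1 = 169.6 kips → 0.75 × 169.6 = 127 kips.
Bearing: edge l_c = 1.562, r_n = 30.47 kips; interior l_c = 2.5, r_n = 39 kips; R_n = 30.47 + 3·39 = 147.5 kips → 111 kips.
Block shear: A_gv = 3.25, A_nv = 2.211, A_nt = 0.2266 in²; R_n = min(0.6F_uA_nv, 0.6F_yA_gv) + U_bs·F_u·A_nt = 101 kips → 75.7 kips.
Block shear governs: 75.7 kips.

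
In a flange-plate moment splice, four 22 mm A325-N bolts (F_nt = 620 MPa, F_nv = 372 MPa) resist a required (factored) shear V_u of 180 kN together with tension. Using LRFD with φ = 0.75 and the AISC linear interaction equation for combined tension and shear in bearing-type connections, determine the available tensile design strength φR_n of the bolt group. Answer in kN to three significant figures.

A_b = π·22²/4 = 380.1 mm²; f_rv = 180 × 1000 / (4 × 380.1) = 118.4 MPa.
F'_nt = 1.3 F_nt − (F_nt / φF_nv) f_rv = 1.3·620 − (620/(0.75·372))·118.4 = 542.9 MPa, capped at F_nt → F'_nt = 542.9 MPa.
R_n = F'_nt · A_b · n = 542.9 × 380.1 × 4 / 1000 = 825.5 kN.
Design strength φR_n = 0.75 × 825.5 = 619 kN.

619 kN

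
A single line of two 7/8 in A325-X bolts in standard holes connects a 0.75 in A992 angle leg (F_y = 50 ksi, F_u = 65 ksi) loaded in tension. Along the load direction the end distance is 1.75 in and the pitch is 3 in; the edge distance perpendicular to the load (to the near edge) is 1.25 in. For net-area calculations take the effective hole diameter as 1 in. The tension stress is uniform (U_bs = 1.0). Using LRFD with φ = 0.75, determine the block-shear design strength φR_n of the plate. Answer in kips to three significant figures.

Shear plane L_v = 1.75 + 1·3 = 4.75 in; A_gv = 4.75 × 0.75 = 3.562 in².
A_nv = (4.75 − 1.5·1) × 0.75 = 2.438 in².
A_nt = (1.25 − 0.5·1) × 0.75 = 0.5625 in².
0.6 F_u A_nv = 95.06 kips; 0.6 F_y A_gv = 106.9 kips → shear rupture governs the shear term.
R_n = 95.06 + 1.0 × 65 × 0.5625 = 131.6 kips.
Design strength φR_n = 0.75 × 131.6 = 98.7 kips.

98.7 kips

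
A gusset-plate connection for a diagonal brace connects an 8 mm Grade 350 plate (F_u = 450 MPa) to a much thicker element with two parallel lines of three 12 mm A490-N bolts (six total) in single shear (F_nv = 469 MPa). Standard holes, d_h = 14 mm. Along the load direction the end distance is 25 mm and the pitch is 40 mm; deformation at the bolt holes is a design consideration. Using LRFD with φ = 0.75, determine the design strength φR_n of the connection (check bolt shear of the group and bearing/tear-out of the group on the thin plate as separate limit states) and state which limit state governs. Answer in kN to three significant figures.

239 kN (bolt shear governs)

Bolt shear: A_b = π·12²/4 = 113.1 mm²; R_n = 469 × 113.1 × 6 × 1 / 1000 = 318.3 kN → 0.75 × 318.3 = 239 kN.
Bearing (1.2 l_c t F_u ≤ 2.4 d t F_u): upper limit = 2.4·12·8·450 / 1000 = 103.7 kN.
  Edge l_c = 25 − 14/2 = 18 → r_n = 77.76 kN; interior l_c = 40 − 14 = 26 → r_n = 103.7 kN.
  R_n,bearing = 2·77.76 + 4·103.7 = 570.2 kN → 0.75 × 570.2 = 428 kN.
Bolt shear governs: 239 kN.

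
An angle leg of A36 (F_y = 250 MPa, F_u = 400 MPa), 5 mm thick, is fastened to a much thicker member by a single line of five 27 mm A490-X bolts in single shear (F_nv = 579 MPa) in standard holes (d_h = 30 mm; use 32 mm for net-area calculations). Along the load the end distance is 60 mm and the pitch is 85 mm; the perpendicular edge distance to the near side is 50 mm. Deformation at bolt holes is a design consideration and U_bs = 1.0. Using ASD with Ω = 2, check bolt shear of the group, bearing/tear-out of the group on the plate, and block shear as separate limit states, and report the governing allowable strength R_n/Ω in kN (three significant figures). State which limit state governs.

184 kN (block shear governs)

Bolt shear: A_b = π·27²/4 = 572.6 mm²; R_n = 579 × 572.6 × 5 × 1 / 1000 = 1658 kN → 1658 / 2 = 829 kN.
Bearing: edge l_c = 45, r_n = 108 kN; interior l_c = 55, r_n = 129.6 kN; R_n = 108 + 4·129.6 = 626.4 kN → 313 kN.
Block shear: A_gv = 2000, A_nv = 1280, A_nt = 170 mm²; R_n = min(0.6F_uA_nv, 0.6F_yA_gv) + U_bs·F_u·A_nt = 368 kN → 184 kN.
Block shear governs: 184 kN.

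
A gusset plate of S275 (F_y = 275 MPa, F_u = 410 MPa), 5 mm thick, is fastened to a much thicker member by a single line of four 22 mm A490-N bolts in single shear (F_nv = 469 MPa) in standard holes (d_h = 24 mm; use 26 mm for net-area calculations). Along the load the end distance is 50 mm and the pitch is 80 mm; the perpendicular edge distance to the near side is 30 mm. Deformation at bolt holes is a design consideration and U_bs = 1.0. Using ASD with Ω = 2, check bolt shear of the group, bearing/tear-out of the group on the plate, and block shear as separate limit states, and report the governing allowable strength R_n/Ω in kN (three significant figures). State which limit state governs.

Bolt shear: A_b = π·22²/4 = 380.1 mm²; R_n = 469 × 380.1 × 4 × 1 / 1000 = 713.1 kN → 713.1 / 2 = 357 kN.
Bearing: edge l_c = 38, r_n = 93.48 kN; interior l_c = 56, r_n = 108.2 kN; R_n = 93.48 + 3·108.2 = 418.2 kN → 209 kN.
Block shear: A_gv = 1450, A_nv = 995, A_nt = 85 mm²; R_n = min(0.6F_uA_nv, 0.6F_yA_gv) + U_bs·F_u·A_nt = 274.1 kN → 137 kN.
Block shear governs: 137 kN.

137 kN (block shear governs)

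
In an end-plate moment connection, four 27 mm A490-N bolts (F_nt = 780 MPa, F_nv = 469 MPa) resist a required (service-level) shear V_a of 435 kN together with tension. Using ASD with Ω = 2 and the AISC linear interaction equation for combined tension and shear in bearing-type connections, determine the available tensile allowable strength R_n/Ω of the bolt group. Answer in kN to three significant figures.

438 kN

A_b = π·27²/4 = 572.6 mm²; f_rv = 435 × 1000 / (4 × 572.6) = 189.9 MPa.
F'_nt = 1.3 F_nt − (Ω F_nt / F_nv) f_rv = 1.3·780 − (2·780/469)·189.9 = 382.2 MPa, capped at F_nt → F'_nt = 382.2 MPa.
R_n = F'_nt · A_b · n = 382.2 × 572.6 × 4 / 1000 = 875.4 kN.
Allowable strength R_n/Ω = 875.4 / 2 = 438 kN.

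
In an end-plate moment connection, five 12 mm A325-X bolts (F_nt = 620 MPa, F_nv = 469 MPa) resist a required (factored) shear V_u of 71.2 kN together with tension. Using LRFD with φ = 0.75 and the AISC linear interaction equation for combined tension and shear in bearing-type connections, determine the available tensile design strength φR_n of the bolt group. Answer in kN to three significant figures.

248 kN

A_b = π·12²/4 = 113.1 mm²; f_rv = 71.2 × 1000 / (5 × 113.1) = 125.9 MPa.
F'_nt = 1.3 F_nt − (F_nt / φF_nv) f_rv = 1.3·620 − (620/(0.75·469))·125.9 = 584.1 MPa, capped at F_nt → F'_nt = 584.1 MPa.
R_n = F'_nt · A_b · n = 584.1 × 113.1 × 5 / 1000 = 330.3 kN.
Design strength φR_n = 0.75 × 330.3 = 248 kN.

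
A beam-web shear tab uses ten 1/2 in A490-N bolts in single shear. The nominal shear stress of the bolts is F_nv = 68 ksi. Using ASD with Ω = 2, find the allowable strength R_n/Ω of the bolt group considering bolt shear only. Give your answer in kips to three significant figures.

66.8 kips

A_b = π × 0.5² / 4 = 0.1963 in².
R_n = F_nv · A_b · n · n_s = 68 × 0.1963 × 10 × 1 = 133.5 kips.
Allowable strength R_n/Ω = 133.5 / 2 = 66.8 kips.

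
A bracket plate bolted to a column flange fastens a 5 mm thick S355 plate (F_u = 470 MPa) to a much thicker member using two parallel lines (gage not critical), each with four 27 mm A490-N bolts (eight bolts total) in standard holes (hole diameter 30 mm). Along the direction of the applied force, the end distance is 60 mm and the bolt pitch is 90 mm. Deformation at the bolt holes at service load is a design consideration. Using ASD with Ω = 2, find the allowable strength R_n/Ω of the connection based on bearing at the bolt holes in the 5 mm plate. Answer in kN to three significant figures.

Per bolt r_n = 1.2 l_c t F_u ≤ 2.4 d t F_u; upper limit = 2.4 × 27 × 5 × 470 / 1000 = 152.3 kN.
Edge bolt: l_c = 60 − 30/2 = 45 mm → 1.2 × 45 × 5 × 470 / 1000 = 126.9 → r_n = 126.9 kN.
Interior bolts: l_c = 90 − 30 = 60 mm → 1.2 × 60 × 5 × 470 / 1000 = 169.2 → r_n = 152.3 kN.
R_n = 2 × 126.9 + 6 × 152.3 = 1167 kN.
Allowable strength R_n/Ω = 1167 / 2 = 584 kN.

584 kN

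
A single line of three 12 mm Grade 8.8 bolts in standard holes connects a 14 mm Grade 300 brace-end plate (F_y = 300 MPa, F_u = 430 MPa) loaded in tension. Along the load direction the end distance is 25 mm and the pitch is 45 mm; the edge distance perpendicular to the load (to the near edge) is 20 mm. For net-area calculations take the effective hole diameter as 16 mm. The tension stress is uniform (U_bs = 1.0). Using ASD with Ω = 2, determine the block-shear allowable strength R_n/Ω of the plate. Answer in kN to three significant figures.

172 kN

Shear plane L_v = 25 + 2·45 = 115 mm; A_gv = 115 × 14 = 1610 mm².
A_nv = (115 − 2.5·16) × 14 = 1050 mm².
A_nt = (20 − 0.5·16) × 14 = 168 mm².
0.6 F_u A_nv = 270.9 kN; 0.6 F_y A_gv = 289.8 kN → shear rupture governs the shear term.
R_n = 270.9 + 1.0 × 430 × 168 / 1000 = 343.1 kN.
Allowable strength R_n/Ω = 343.1 / 2 = 172 kN.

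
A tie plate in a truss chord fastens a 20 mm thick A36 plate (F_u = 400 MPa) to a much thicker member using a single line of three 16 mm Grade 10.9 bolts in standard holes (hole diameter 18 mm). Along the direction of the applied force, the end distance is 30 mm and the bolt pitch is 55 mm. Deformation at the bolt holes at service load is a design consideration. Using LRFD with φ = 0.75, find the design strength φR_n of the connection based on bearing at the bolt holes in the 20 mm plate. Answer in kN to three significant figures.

Per bolt r_n = 1.2 l_c t F_u ≤ 2.4 d t F_u; upper limit = 2.4 × 16 × 20 × 400 / 1000 = 307.2 kN.
Edge bolt: l_c = 30 − 18/2 = 21 mm → 1.2 × 21 × 20 × 400 / 1000 = 201.6 → r_n = 201.6 kN.
Interior bolts: l_c = 55 − 18 = 37 mm → 1.2 × 37 × 20 × 400 / 1000 = 355.2 → r_n = 307.2 kN.
R_n = 1 × 201.6 + 2 × 307.2 = 816 kN.
Design strength φR_n = 0.75 × 816 = 612 kN.

612 kN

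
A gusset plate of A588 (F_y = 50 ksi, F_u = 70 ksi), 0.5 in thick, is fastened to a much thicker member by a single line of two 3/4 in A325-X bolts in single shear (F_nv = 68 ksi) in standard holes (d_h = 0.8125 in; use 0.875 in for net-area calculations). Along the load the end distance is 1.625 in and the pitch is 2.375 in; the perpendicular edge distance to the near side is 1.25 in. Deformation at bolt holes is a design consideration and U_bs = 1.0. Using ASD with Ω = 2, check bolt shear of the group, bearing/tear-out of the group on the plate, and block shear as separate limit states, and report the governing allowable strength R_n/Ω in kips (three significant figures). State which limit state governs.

Bolt shear: A_b = π·0.75²/4 = 0.4418 in²; R_n = 68 × 0.4418 × 2 × 1 = 60.08 kips → 60.08 / 2 = 30 kips.
Bearing: edge l_c = 1.219, r_n = 51.19 kips; interior l_c = 1.562, r_n = 63 kips; R_n = 51.19 + 1·63 = 114.2 kips → 57.1 kips.
Block shear: A_gv = 2, A_nv = 1.344, A_nt = 0.4062 in²; R_n = min(0.6F_uA_nv, 0.6F_yA_gv) + U_bs·F_u·A_nt = 84.88 kips → 42.4 kips.
Bolt shear governs: 30 kips.

30 kips (bolt shear governs)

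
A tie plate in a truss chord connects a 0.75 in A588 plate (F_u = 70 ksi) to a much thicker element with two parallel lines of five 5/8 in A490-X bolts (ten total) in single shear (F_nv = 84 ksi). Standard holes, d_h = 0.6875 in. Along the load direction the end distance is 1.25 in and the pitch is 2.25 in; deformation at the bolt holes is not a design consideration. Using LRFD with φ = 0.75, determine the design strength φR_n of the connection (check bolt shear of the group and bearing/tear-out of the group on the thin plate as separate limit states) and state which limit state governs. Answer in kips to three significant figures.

193 kips (bolt shear governs)

Bolt shear: A_b = π·0.625²/4 = 0.3068 in²; R_n = 84 × 0.3068 × 10 × 1 = 257.7 kips → 0.75 × 257.7 = 193 kips.
Bearing (1.5 l_c t F_u ≤ 3.0 d t F_u): upper limit = 3.0·0.625·0.75·70 = 98.44 kips.
  Edge l_c = 1.25 − 0.6875/2 = 0.9062 → r_n = 71.37 kips; interior l_c = 2.25 − 0.6875 = 1.562 → r_n = 98.44 kips.
  R_n,bearing = 2·71.37 + 8·98.44 = 930.2 kips → 0.75 × 930.2 = 698 kips.
Bolt shear governs: 193 kips.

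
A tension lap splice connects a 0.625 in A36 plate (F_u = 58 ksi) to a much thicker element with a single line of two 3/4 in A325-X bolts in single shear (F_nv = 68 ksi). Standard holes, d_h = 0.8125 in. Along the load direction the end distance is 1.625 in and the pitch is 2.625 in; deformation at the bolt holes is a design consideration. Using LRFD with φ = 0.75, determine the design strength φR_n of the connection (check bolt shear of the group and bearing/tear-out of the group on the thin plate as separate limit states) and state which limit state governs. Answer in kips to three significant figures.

45.1 kips (bolt shear governs)

Bolt shear: A_b = π·0.75²/4 = 0.4418 in²; R_n = 68 × 0.4418 × 2 × 1 = 60.08 kips → 0.75 × 60.08 = 45.1 kips.
Bearing (1.2 l_c t F_u ≤ 2.4 d t F_u): upper limit = 2.4·0.75·0.625·58 = 65.25 kips.
  Edge l_c = 1.625 − 0.8125/2 = 1.219 → r_n = 53.02 kips; interior l_c = 2.625 − 0.8125 = 1.812 → r_n = 65.25 kips.
  R_n,bearing = 1·53.02 + 1·65.25 = 118.3 kips → 0.75 × 118.3 = 88.7 kips.
Bolt shear governs: 45.1 kips.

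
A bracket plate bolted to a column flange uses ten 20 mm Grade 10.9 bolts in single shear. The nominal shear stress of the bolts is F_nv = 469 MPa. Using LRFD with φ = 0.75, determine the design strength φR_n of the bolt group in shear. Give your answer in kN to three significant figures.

A_b = π × 20² / 4 = 314.2 mm².
R_n = F_nv · A_b · n · n_s = 469 × 314.2 × 10 × 1 / 1000 = 1473 kN.
Design strength φR_n = 0.75 × 1473 = 1110 kN.

1110 kN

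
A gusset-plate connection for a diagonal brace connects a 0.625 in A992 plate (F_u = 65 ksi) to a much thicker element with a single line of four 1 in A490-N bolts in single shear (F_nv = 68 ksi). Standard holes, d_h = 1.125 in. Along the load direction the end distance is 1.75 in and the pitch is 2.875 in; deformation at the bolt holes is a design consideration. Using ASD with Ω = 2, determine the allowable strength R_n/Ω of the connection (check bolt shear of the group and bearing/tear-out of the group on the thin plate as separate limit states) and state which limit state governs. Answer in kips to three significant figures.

Bolt shear: A_b = π·1²/4 = 0.7854 in²; R_n = 68 × 0.7854 × 4 × 1 = 213.6 kips → 213.6 / 2 = 107 kips.
Bearing (1.2 l_c t F_u ≤ 2.4 d t F_u): upper limit = 2.4·1·0.625·65 = 97.5 kips.
  Edge l_c = 1.75 − 1.125/2 = 1.188 → r_n = 57.89 kips; interior l_c = 2.875 − 1.125 = 1.75 → r_n = 85.31 kips.
  R_n,bearing = 1·57.89 + 3·85.31 = 313.8 kips → 313.8 / 2 = 157 kips.
Bolt shear governs: 107 kips.

107 kips (bolt shear governs)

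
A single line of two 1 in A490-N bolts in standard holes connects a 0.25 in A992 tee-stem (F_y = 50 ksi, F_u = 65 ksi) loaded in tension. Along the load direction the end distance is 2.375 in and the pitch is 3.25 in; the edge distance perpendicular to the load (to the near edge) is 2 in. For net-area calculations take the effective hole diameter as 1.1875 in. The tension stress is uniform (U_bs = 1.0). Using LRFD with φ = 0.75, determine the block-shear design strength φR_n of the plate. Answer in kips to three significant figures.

Shear plane L_v = 2.375 + 1·3.25 = 5.625 in; A_gv = 5.625 × 0.25 = 1.406 in².
A_nv = (5.625 − 1.5·1.1875) × 0.25 = 0.9609 in².
A_nt = (2 − 0.5·1.1875) × 0.25 = 0.3516 in².
0.6 F_u A_nv = 37.48 kips; 0.6 F_y A_gv = 42.19 kips → shear rupture governs the shear term.
R_n = 37.48 + 1.0 × 65 × 0.3516 = 60.33 kips.
Design strength φR_n = 0.75 × 60.33 = 45.2 kips.

45.2 kips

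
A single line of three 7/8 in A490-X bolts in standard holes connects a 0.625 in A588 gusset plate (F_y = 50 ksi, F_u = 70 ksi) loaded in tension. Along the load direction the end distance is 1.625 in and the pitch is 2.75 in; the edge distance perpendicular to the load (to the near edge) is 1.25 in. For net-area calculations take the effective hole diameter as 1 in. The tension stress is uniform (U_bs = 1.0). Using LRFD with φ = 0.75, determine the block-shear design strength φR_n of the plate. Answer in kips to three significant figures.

Shear plane L_v = 1.625 + 2·2.75 = 7.125 in; A_gv = 7.125 × 0.625 = 4.453 in².
A_nv = (7.125 − 2.5·1) × 0.625 = 2.891 in².
A_nt = (1.25 − 0.5·1) × 0.625 = 0.4688 in².
0.6 F_u A_nv = 121.4 kips; 0.6 F_y A_gv = 133.6 kips → shear rupture governs the shear term.
R_n = 121.4 + 1.0 × 70 × 0.4688 = 154.2 kips.
Design strength φR_n = 0.75 × 154.2 = 116 kips.

116 kips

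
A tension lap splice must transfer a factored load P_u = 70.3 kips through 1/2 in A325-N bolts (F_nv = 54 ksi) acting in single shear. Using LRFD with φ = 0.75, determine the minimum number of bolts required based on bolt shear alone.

9 bolts

A_b = π·0.5²/4 = 0.1963 in².
Per-bolt design strength φR_n = 0.75 × 54 × 0.1963 × 1 = 7.952 kips.
n ≥ 70.3 / 7.952 = 8.84 → use 9 bolts.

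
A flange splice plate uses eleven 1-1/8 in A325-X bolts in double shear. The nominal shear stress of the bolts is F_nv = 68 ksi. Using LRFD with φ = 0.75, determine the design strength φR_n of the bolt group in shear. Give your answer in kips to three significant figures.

A_b = π × 1.125² / 4 = 0.994 in².
R_n = F_nv · A_b · n · n_s = 68 × 0.994 × 11 × 2 = 1487 kips.
Design strength φR_n = 0.75 × 1487 = 1120 kips.

1120 kips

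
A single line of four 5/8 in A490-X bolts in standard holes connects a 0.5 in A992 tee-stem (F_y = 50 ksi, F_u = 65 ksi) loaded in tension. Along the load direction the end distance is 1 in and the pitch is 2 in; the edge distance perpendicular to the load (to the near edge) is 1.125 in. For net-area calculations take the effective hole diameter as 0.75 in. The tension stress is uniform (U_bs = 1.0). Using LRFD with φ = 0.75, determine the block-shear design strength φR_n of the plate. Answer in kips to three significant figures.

82.3 kips

Shear plane L_v = 1 + 3·2 = 7 in; A_gv = 7 × 0.5 = 3.5 in².
A_nv = (7 − 3.5·0.75) × 0.5 = 2.188 in².
A_nt = (1.125 − 0.5·0.75) × 0.5 = 0.375 in².
0.6 F_u A_nv = 85.31 kips; 0.6 F_y A_gv = 105 kips → shear rupture governs the shear term.
R_n = 85.31 + 1.0 × 65 × 0.375 = 109.7 kips.
Design strength φR_n = 0.75 × 109.7 = 82.3 kips.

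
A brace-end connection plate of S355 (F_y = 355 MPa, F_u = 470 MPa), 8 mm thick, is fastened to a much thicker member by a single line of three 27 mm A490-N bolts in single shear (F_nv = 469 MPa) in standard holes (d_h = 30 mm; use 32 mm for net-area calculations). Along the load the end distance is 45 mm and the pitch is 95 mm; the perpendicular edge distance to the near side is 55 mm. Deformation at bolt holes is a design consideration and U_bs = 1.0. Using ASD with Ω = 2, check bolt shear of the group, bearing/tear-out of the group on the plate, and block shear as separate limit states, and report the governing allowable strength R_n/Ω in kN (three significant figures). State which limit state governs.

248 kN (block shear governs)

Bolt shear: A_b = π·27²/4 = 572.6 mm²; R_n = 469 × 572.6 × 3 × 1 / 1000 = 805.6 kN → 805.6 / 2 = 403 kN.
Bearing: edge l_c = 30, r_n = 135.4 kN; interior l_c = 65, r_n = 243.6 kN; R_n = 135.4 + 2·243.6 = 622.7 kN → 311 kN.
Block shear: A_gv = 1880, A_nv = 1240, A_nt = 312 mm²; R_n = min(0.6F_uA_nv, 0.6F_yA_gv) + U_bs·F_u·A_nt = 496.3 kN → 248 kN.
Block shear governs: 248 kN.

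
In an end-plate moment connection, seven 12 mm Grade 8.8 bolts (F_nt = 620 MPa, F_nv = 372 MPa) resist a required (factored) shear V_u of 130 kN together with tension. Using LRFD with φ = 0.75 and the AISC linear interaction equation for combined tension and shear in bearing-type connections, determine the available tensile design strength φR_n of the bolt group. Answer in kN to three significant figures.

A_b = π·12²/4 = 113.1 mm²; f_rv = 130 × 1000 / (7 × 113.1) = 164.2 MPa.
F'_nt = 1.3 F_nt − (F_nt / φF_nv) f_rv = 1.3·620 − (620/(0.75·372))·164.2 = 441.1 MPa, capped at F_nt → F'_nt = 441.1 MPa.
R_n = F'_nt · A_b · n = 441.1 × 113.1 × 7 / 1000 = 349.2 kN.
Design strength φR_n = 0.75 × 349.2 = 262 kN.

262 kN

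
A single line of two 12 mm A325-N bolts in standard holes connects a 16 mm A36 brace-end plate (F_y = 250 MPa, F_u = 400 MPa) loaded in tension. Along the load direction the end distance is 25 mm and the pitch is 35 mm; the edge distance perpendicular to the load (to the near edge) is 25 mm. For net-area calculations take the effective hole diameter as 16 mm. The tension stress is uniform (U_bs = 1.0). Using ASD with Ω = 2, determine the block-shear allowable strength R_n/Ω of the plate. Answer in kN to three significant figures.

Shear plane L_v = 25 + 1·35 = 60 mm; A_gv = 60 × 16 = 960 mm².
A_nv = (60 − 1.5·16) × 16 = 576 mm².
A_nt = (25 − 0.5·16) × 16 = 272 mm².
0.6 F_u A_nv = 138.2 kN; 0.6 F_y A_gv = 144 kN → shear rupture governs the shear term.
R_n = 138.2 + 1.0 × 400 × 272 / 1000 = 247 kN.
Allowable strength R_n/Ω = 247 / 2 = 124 kN.

124 kN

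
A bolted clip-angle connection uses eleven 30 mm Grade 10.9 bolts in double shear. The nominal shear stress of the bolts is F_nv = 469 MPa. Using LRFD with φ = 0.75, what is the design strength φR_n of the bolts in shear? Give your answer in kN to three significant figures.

A_b = π × 30² / 4 = 706.9 mm².
R_n = F_nv · A_b · n · n_s = 469 × 706.9 × 11 × 2 / 1000 = 7293 kN.
Design strength φR_n = 0.75 × 7293 = 5470 kN.

5470 kN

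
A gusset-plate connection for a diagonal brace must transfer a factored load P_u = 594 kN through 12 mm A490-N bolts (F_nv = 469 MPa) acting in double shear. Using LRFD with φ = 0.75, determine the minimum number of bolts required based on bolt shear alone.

A_b = π·12²/4 = 113.1 mm².
Per-bolt design strength φR_n = 0.75 × 469 × 113.1 × 2 / 1000 = 79.56 kN.
n ≥ 594 / 79.56 = 7.466 → use 8 bolts.

8 bolts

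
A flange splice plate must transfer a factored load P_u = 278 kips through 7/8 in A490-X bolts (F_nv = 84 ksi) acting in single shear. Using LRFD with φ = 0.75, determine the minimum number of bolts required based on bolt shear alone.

A_b = π·0.875²/4 = 0.6013 in².
Per-bolt design strength φR_n = 0.75 × 84 × 0.6013 × 1 = 37.88 kips.
n ≥ 278 / 37.88 = 7.338 → use 8 bolts.

8 bolts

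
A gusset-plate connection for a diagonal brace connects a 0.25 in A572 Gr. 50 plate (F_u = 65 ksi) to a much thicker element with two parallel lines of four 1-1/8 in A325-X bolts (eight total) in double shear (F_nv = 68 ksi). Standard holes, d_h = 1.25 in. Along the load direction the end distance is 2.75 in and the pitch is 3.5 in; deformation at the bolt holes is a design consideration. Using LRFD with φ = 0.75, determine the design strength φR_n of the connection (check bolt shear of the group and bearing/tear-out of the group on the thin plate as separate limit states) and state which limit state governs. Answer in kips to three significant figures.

260 kips (bearing governs)

Bolt shear: A_b = π·1.125²/4 = 0.994 in²; R_n = 68 × 0.994 × 8 × 2 = 1081 kips → 0.75 × 1081 = 811 kips.
Bearing (1.2 l_c t F_u ≤ 2.4 d t F_u): upper limit = 2.4·1.125·0.25·65 = 43.87 kips.
  Edge l_c = 2.75 − 1.25/2 = 2.125 → r_n = 41.44 kips; interior l_c = 3.5 − 1.25 = 2.25 → r_n = 43.87 kips.
  R_n,bearing = 2·41.44 + 6·43.87 = 346.1 kips → 0.75 × 346.1 = 260 kips.
Bearing governs: 260 kips.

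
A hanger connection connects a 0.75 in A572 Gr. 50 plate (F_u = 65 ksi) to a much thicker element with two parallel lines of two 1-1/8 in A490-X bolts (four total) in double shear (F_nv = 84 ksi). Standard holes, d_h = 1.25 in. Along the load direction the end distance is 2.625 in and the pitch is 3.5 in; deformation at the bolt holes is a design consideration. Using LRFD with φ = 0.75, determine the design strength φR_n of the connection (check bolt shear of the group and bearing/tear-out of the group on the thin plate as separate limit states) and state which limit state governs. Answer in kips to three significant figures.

Bolt shear: A_b = π·1.125²/4 = 0.994 in²; R_n = 84 × 0.994 × 4 × 2 = 668 kips → 0.75 × 668 = 501 kips.
Bearing (1.2 l_c t F_u ≤ 2.4 d t F_u): upper limit = 2.4·1.125·0.75·65 = 131.6 kips.
  Edge l_c = 2.625 − 1.25/2 = 2 → r_n = 117 kips; interior l_c = 3.5 − 1.25 = 2.25 → r_n = 131.6 kips.
  R_n,bearing = 2·117 + 2·131.6 = 497.2 kips → 0.75 × 497.2 = 373 kips.
Bearing governs: 373 kips.

373 kips (bearing governs)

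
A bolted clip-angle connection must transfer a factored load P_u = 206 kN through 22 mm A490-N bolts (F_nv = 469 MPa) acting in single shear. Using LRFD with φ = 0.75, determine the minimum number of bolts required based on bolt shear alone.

A_b = π·22²/4 = 380.1 mm².
Per-bolt design strength φR_n = 0.75 × 469 × 380.1 × 1 / 1000 = 133.7 kN.
n ≥ 206 / 133.7 = 1.541 → use 2 bolts.

2 bolts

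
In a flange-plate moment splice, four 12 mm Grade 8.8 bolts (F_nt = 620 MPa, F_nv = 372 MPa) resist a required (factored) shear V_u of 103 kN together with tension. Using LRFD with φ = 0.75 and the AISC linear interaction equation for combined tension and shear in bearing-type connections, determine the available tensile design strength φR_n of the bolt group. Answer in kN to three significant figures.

102 kN

A_b = π·12²/4 = 113.1 mm²; f_rv = 103 × 1000 / (4 × 113.1) = 227.7 MPa.
F'_nt = 1.3 F_nt − (F_nt / φF_nv) f_rv = 1.3·620 − (620/(0.75·372))·227.7 = 300 MPa, capped at F_nt → F'_nt = 300 MPa.
R_n = F'_nt · A_b · n = 300 × 113.1 × 4 / 1000 = 135.7 kN.
Design strength φR_n = 0.75 × 135.7 = 102 kN.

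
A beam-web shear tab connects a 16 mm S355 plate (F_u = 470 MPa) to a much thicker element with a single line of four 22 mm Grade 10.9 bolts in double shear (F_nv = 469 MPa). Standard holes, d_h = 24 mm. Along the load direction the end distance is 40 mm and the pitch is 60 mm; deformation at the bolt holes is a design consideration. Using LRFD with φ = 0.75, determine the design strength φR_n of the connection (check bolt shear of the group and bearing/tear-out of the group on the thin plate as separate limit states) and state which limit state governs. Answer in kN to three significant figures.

Bolt shear: A_b = π·22²/4 = 380.1 mm²; R_n = 469 × 380.1 × 4 × 2 / 1000 = 1426 kN → 0.75 × 1426 = 1070 kN.
Bearing (1.2 l_c t F_u ≤ 2.4 d t F_u): upper limit = 2.4·22·16·470 / 1000 = 397.1 kN.
  Edge l_c = 40 − 24/2 = 28 → r_n = 252.7 kN; interior l_c = 60 − 24 = 36 → r_n = 324.9 kN.
  R_n,bearing = 1·252.7 + 3·324.9 = 1227 kN → 0.75 × 1227 = 920 kN.
Bearing governs: 920 kN.

920 kN (bearing governs)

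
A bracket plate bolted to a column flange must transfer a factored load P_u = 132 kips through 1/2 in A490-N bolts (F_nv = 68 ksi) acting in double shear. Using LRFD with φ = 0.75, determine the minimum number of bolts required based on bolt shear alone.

A_b = π·0.5²/4 = 0.1963 in².
Per-bolt design strength φR_n = 0.75 × 68 × 0.1963 × 2 = 20.03 kips.
n ≥ 132 / 20.03 = 6.591 → use 7 bolts.

7 bolts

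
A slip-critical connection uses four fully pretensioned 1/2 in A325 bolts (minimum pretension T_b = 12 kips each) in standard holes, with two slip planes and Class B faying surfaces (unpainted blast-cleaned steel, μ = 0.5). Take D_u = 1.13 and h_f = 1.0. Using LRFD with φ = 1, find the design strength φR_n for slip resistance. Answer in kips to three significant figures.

R_n = μ · D_u · h_f · T_b · n_s · n_b = 0.5 × 1.13 × 1.0 × 12 × 2 × 4 = 54.24 kips.
Design strength φR_n = 1 × 54.24 = 54.2 kips.

54.2 kips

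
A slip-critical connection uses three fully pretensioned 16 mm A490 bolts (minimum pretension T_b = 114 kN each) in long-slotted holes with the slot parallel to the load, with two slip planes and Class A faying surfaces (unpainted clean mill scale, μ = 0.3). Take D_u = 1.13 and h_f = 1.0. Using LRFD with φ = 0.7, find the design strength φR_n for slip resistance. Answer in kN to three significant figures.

R_n = μ · D_u · h_f · T_b · n_s · n_b = 0.3 × 1.13 × 1.0 × 114 × 2 × 3 = 231.9 kN.
Design strength φR_n = 0.7 × 231.9 = 162 kN.

162 kN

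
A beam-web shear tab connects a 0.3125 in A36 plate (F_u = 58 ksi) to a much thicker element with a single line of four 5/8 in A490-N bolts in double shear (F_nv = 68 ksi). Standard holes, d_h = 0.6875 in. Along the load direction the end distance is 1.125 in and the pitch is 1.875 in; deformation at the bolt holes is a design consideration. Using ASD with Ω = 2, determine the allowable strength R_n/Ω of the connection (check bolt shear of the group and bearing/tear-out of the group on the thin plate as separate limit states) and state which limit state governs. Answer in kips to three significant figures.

47.2 kips (bearing governs)

Bolt shear: A_b = π·0.625²/4 = 0.3068 in²; R_n = 68 × 0.3068 × 4 × 2 = 166.9 kips → 166.9 / 2 = 83.4 kips.
Bearing (1.2 l_c t F_u ≤ 2.4 d t F_u): upper limit = 2.4·0.625·0.3125·58 = 27.19 kips.
  Edge l_c = 1.125 − 0.6875/2 = 0.7812 → r_n = 16.99 kips; interior l_c = 1.875 − 0.6875 = 1.188 → r_n = 25.83 kips.
  R_n,bearing = 1·16.99 + 3·25.83 = 94.48 kips → 94.48 / 2 = 47.2 kips.
Bearing governs: 47.2 kips.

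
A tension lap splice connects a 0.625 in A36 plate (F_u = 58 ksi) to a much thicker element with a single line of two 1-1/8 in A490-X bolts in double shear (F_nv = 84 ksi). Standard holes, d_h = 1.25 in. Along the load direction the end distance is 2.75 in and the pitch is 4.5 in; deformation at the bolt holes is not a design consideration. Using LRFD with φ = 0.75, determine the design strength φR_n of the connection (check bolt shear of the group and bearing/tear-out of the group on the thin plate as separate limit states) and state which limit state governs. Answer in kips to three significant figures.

178 kips (bearing governs)

Bolt shear: A_b = π·1.125²/4 = 0.994 in²; R_n = 84 × 0.994 × 2 × 2 = 334 kips → 0.75 × 334 = 250 kips.
Bearing (1.5 l_c t F_u ≤ 3.0 d t F_u): upper limit = 3.0·1.125·0.625·58 = 122.3 kips.
  Edge l_c = 2.75 − 1.25/2 = 2.125 → r_n = 115.5 kips; interior l_c = 4.5 − 1.25 = 3.25 → r_n = 122.3 kips.
  R_n,bearing = 1·115.5 + 1·122.3 = 237.9 kips → 0.75 × 237.9 = 178 kips.
Bearing governs: 178 kips.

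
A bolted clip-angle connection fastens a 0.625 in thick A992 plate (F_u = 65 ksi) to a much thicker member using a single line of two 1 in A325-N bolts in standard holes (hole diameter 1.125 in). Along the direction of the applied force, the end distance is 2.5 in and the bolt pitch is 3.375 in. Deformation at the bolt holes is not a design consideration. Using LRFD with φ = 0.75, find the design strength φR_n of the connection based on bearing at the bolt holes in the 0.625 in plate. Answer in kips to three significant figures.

Per bolt r_n = 1.5 l_c t F_u ≤ 3.0 d t F_u; upper limit = 3.0 × 1 × 0.625 × 65 = 121.9 kips.
Edge bolt: l_c = 2.5 − 1.125/2 = 1.938 in → 1.5 × 1.938 × 0.625 × 65 = 118.1 → r_n = 118.1 kips.
Interior bolts: l_c = 3.375 − 1.125 = 2.25 in → 1.5 × 2.25 × 0.625 × 65 = 137.1 → r_n = 121.9 kips.
R_n = 1 × 118.1 + 1 × 121.9 = 239.9 kips.
Design strength φR_n = 0.75 × 239.9 = 180 kips.

180 kips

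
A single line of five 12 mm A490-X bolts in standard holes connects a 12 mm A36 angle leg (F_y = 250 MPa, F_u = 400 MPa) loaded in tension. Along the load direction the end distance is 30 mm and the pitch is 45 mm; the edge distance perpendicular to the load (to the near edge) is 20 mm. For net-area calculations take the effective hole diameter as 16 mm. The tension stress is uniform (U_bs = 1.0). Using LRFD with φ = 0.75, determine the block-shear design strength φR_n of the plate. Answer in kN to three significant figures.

Shear plane L_v = 30 + 4·45 = 210 mm; A_gv = 210 × 12 = 2520 mm².
A_nv = (210 − 4.5·16) × 12 = 1656 mm².
A_nt = (20 − 0.5·16) × 12 = 144 mm².
0.6 F_u A_nv = 397.4 kN; 0.6 F_y A_gv = 378 kN → shear yielding governs the shear term.
R_n = 378 + 1.0 × 400 × 144 / 1000 = 435.6 kN.
Design strength φR_n = 0.75 × 435.6 = 327 kN.

327 kN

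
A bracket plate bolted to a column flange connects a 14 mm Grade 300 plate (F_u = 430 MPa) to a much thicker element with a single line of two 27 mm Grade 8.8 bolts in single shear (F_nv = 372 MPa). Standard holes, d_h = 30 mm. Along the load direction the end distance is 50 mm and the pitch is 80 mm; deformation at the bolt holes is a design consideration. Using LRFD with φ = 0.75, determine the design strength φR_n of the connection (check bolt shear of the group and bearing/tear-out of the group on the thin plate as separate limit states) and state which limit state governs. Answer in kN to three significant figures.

Bolt shear: A_b = π·27²/4 = 572.6 mm²; R_n = 372 × 572.6 × 2 × 1 / 1000 = 426 kN → 0.75 × 426 = 319 kN.
Bearing (1.2 l_c t F_u ≤ 2.4 d t F_u): upper limit = 2.4·27·14·430 / 1000 = 390.1 kN.
  Edge l_c = 50 − 30/2 = 35 → r_n = 252.8 kN; interior l_c = 80 − 30 = 50 → r_n = 361.2 kN.
  R_n,bearing = 1·252.8 + 1·361.2 = 614 kN → 0.75 × 614 = 461 kN.
Bolt shear governs: 319 kN.

319 kN (bolt shear governs)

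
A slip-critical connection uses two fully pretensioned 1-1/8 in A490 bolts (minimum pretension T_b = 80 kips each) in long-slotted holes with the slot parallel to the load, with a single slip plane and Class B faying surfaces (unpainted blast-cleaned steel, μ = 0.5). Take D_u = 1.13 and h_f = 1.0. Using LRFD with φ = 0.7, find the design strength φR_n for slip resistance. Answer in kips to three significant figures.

63.3 kips

R_n = μ · D_u · h_f · T_b · n_s · n_b = 0.5 × 1.13 × 1.0 × 80 × 1 × 2 = 90.4 kips.
Design strength φR_n = 0.7 × 90.4 = 63.3 kips.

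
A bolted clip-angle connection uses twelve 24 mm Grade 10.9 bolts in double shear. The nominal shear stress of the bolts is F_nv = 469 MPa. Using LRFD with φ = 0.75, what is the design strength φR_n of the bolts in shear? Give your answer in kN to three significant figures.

A_b = π × 24² / 4 = 452.4 mm².
R_n = F_nv · A_b · n · n_s = 469 × 452.4 × 12 × 2 / 1000 = 5092 kN.
Design strength φR_n = 0.75 × 5092 = 3820 kN.

3820 kN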